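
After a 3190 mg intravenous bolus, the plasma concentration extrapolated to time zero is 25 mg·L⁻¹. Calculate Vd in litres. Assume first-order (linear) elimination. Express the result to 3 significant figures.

128 L

Immediately after an IV bolus, C₀ = Dose / Vd, so Vd = Dose / C₀.
Vd = 3190 / 25 = 127.6 L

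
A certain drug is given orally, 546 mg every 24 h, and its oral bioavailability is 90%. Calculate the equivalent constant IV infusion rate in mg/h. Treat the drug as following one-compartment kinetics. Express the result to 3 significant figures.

20.5 mg/h

Equivalent systemic input: infusion rate = F·D/τ.
Rate = 0.9 × 546 / 24 = 20.48 mg/h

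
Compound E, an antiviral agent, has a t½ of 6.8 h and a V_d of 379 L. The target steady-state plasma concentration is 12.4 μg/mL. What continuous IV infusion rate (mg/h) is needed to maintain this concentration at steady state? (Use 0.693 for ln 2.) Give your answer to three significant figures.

479 mg/h

k = 0.693/6.8 = 0.1019 h⁻¹, so CL = k·Vd = 0.1019 × 379.0 = 38.62 L/h
Infusion rate = CL × Css = 38.62 × 12.4 = 478.9 mg/h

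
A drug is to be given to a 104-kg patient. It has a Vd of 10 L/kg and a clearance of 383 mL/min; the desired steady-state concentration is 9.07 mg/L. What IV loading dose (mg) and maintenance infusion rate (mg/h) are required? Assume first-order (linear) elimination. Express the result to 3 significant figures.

Total Vd = 10 × 104 = 1040 L
Loading: fill Vd to C_target → 1040 L × 9.07 mg/L = 9433 mg
Convert clearance: 383 mL/min × 60 min/h ÷ 1000 mL/L = 22.98 L/h
Maintenance: replace elimination → rate = CL × Css = 22.98 × 9.07 = 208.4 mg/h

(a) 9430 mg; (b) 208 mg/h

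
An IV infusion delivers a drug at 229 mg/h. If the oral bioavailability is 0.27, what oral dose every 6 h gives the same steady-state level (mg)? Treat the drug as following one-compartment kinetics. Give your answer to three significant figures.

To maintain the same Css, the systemic dosing rate must be unchanged: F·D/τ = infusion rate.
D = rate × τ / F = 229 × 6 / 0.27 = 5089 mg

5090 mg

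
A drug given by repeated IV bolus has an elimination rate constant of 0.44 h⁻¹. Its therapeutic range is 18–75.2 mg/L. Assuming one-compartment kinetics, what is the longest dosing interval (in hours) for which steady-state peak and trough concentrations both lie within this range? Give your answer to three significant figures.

Between IV bolus doses, concentration decays as C = C₀·e^(−kτ), so C_peak/C_trough = e^(kτ).
τ_max = ln(C_peak/C_trough) / k = ln(75.2/18) / 0.4400 = 1.430 / 0.4400 = 3.250 h

3.25 h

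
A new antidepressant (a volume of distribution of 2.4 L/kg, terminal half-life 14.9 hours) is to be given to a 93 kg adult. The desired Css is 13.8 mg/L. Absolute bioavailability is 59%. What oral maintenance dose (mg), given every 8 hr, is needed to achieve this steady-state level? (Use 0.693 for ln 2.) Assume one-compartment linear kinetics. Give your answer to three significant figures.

Vd = 2.4 L/kg × 93 kg = 223.2 L
CL = 0.693 × Vd / t½ = 0.693 × 223.2 / 14.9 = 10.38 L/h
D = CL × Css × τ / F = 10.38 × 13.8 × 8 / 0.59 = 1942 mg

1940 mg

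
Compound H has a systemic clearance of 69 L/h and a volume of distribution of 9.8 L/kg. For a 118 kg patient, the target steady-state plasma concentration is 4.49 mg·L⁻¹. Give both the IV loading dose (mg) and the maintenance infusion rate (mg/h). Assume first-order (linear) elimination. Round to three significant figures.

(a) 5190 mg; (b) 310 mg/h

Vd(total) = 118 kg × 9.8 L/kg = 1156 L
Loading: fill Vd to C_target → 1156 L × 4.49 mg/L = 5190 mg
Maintenance infusion rate = CL × Css = 69.00 × 4.49 = 309.8 mg/h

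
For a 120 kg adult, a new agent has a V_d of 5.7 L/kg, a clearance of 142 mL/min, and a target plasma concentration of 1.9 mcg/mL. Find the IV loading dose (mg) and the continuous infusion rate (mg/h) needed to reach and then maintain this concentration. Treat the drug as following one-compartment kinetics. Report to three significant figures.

Vd(total) = 120 kg × 5.7 L/kg = 684.0 L
LD = Vd · C_target = 684.0 × 1.9 = 1300 mg
CL = 142 mL/min × 60/1000 = 8.520 L/h
Maintenance: replace elimination → rate = CL × Css = 8.520 × 1.9 = 16.19 mg/h

(a) 1300 mg; (b) 16.2 mg/h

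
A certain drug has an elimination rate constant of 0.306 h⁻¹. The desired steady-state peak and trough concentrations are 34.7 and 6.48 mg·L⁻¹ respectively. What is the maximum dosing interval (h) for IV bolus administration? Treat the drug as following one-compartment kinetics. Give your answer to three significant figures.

5.48 h

Between IV bolus doses, concentration decays as C = C₀·e^(−kτ), so C_peak/C_trough = e^(kτ).
τ_max = ln(C_peak/C_trough) / k = ln(34.7/6.48) / 0.3060 = 1.678 / 0.3060 = 5.484 h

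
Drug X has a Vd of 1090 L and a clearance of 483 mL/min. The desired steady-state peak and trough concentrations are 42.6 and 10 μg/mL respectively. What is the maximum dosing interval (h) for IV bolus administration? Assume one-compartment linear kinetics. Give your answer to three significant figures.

CL = 483 mL/min = 483 × 0.06 = 28.98 L/h
k = CL / Vd = 28.98 / 1090 = 0.02659 h⁻¹
Between IV bolus doses, concentration decays as C = C₀·e^(−kτ), so C_peak/C_trough = e^(kτ).
τ_max = ln(C_peak/C_trough) / k = ln(42.6/10) / 0.02659 = 1.449 / 0.02659 = 54.49 h

54.5 h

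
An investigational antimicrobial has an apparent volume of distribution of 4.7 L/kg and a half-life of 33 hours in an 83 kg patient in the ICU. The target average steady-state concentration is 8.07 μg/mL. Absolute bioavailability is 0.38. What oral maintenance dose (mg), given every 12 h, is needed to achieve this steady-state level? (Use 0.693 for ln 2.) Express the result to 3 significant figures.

2090 mg

Vd = 4.7 L/kg × 83 kg = 390.1 L
k = 0.693/33 = 0.02100 h⁻¹, so CL = k·Vd = 0.02100 × 390.1 = 8.192 L/h
D = CL × Css × τ / F = 8.192 × 8.07 × 12 / 0.38 = 2088 mg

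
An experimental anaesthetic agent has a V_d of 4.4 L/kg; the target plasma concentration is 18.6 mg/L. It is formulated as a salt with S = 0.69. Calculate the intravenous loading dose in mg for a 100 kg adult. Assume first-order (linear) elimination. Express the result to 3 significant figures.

Total Vd = 4.4 × 100 = 440.0 L
LD = Vd × C / S = 440.0 × 18.60 / 0.69 = 11860 mg

11900 mg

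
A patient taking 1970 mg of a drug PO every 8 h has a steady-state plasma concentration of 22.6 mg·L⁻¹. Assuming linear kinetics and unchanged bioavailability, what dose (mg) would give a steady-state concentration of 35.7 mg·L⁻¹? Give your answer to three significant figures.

3110 mg

With linear kinetics, Css is proportional to dose rate (D/τ) at fixed clearance.
D₂ = D₁ × (Css,target / Css,current) = 1970 × 35.7/22.6 = 3112 mg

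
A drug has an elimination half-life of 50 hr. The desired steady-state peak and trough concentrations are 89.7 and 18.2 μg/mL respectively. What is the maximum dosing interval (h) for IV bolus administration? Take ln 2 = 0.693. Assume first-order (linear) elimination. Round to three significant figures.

k = 0.693 / t½ = 0.693 / 50 = 0.01386 h⁻¹
Between IV bolus doses, concentration decays as C = C₀·e^(−kτ), so C_peak/C_trough = e^(kτ).
τ_max = ln(C_peak/C_trough) / k = ln(89.7/18.2) / 0.01386 = 1.595 / 0.01386 = 115.1 h

115 h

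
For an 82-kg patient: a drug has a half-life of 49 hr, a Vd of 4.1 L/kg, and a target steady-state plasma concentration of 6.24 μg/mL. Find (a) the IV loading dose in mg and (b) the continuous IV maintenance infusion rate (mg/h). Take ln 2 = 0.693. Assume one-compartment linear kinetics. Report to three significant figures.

Total Vd = 4.1 × 82 = 336.2 L
LD = Vd × C = 336.2 × 6.24 = 2098 mg
CL = 0.693 × Vd / t½ = 0.693 × 336.2 / 49 = 4.755 L/h
Infusion rate = CL × Css = 4.755 × 6.24 = 29.67 mg/h

(a) 2100 mg; (b) 29.7 mg/h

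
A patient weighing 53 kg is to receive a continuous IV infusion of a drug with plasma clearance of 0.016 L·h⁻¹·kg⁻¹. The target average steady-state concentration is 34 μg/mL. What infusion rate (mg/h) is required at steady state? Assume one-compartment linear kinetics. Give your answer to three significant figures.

28.8 mg/h

CL = 0.016 L·h⁻¹·kg⁻¹ × 53 kg = 0.8480 L/h
At steady state, infusion rate equals elimination rate: rate in = CL × Css.
Rate = CL × Css = 0.8480 × 34 = 28.83 mg/h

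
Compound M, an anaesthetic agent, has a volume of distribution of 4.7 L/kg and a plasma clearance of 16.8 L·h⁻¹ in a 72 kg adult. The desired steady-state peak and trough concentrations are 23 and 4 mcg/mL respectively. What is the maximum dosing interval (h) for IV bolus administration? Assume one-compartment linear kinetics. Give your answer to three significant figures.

35.2 h

Vd(total) = 72 kg × 4.7 L/kg = 338.4 L
k = CL / Vd = 16.80 / 338.4 = 0.04965 h⁻¹
Between IV bolus doses, concentration decays as C = C₀·e^(−kτ), so C_peak/C_trough = e^(kτ).
τ_max = ln(C_peak/C_trough) / k = ln(23/4) / 0.04965 = 1.749 / 0.04965 = 35.23 h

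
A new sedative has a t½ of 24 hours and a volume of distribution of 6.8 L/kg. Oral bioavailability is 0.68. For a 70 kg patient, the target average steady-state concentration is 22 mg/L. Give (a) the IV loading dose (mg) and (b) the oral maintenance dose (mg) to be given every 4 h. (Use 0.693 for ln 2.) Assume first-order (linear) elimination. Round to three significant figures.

Vd = 6.8 L/kg × 70 kg = 476.0 L
LD = Vd × C = 476.0 × 22 = 10470 mg
CL = 0.693 × Vd / t½ = 0.693 × 476.0 / 24 = 13.74 L/h
D = CL × Css × τ / F = 13.74 × 22 × 4 / 0.68 = 1778 mg

(a) 10500 mg; (b) 1780 mg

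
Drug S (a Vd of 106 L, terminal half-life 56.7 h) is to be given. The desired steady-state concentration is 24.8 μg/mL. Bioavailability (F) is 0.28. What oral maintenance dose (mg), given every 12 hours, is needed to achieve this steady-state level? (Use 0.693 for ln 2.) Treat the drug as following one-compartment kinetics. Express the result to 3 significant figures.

CL = ln 2 · Vd / t½ = 0.693 × 106.0 / 56.7 = 1.296 L/h
D = CL × Css × τ / F = 1.296 × 24.8 × 12 / 0.28 = 1377 mg

1380 mg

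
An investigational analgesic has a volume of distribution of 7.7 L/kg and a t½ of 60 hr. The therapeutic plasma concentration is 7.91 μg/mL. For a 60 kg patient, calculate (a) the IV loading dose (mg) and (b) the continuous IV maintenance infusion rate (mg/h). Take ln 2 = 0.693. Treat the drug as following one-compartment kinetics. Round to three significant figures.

(a) 3650 mg; (b) 42.2 mg/h

Total Vd = 7.7 × 60 = 462.0 L
LD = Vd × C = 462.0 × 7.91 = 3654 mg
CL = 0.693 × Vd / t½ = 0.693 × 462.0 / 60 = 5.336 L/h
Infusion rate = CL × Css = 5.336 × 7.91 = 42.21 mg/h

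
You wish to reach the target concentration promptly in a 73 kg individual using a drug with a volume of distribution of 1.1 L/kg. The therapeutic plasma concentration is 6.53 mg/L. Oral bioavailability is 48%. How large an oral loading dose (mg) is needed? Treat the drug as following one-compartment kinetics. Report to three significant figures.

1090 mg

Vd = 1.1 L/kg × 73 kg = 80.30 L
LD = Vd × C / F = 80.30 × 6.530 / 0.48 = 1092 mg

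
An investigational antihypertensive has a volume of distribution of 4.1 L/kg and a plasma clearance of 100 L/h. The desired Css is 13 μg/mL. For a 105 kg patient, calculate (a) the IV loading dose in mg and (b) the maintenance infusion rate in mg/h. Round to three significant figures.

(a) 5600 mg; (b) 1300 mg/h

Vd(total) = 105 kg × 4.1 L/kg = 430.5 L
Loading: fill Vd to C_target → 430.5 L × 13 mg/L = 5597 mg
Infusion rate = 100.0 L/h × 13 mg/L = 1300 mg/h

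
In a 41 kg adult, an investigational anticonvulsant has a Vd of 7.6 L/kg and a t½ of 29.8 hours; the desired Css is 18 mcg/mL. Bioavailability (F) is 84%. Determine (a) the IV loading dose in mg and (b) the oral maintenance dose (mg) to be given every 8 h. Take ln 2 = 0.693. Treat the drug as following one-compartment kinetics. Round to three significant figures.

(a) 5610 mg; (b) 1240 mg

Vd = 7.6 L/kg × 41 kg = 311.6 L
LD = Vd × C = 311.6 × 18 = 5609 mg
CL = 0.693 × Vd / t½ = 0.693 × 311.6 / 29.8 = 7.246 L/h
D = CL × Css × τ / F = 7.246 × 18 × 8 / 0.84 = 1242 mg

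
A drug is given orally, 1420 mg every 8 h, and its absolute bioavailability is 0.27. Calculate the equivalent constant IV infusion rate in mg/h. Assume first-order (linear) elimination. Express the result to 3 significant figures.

47.9 mg/h

Equivalent systemic input: infusion rate = F·D/τ.
Rate = 0.27 × 1420 / 8 = 47.93 mg/h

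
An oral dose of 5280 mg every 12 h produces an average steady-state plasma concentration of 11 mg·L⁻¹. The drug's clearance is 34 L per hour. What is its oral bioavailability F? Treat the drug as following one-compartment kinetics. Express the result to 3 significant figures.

F·D/τ = CL·Css at steady state → F = CL·Css·τ / D.
F = 34 × 11 × 12 / 5280 = 0.850

0.850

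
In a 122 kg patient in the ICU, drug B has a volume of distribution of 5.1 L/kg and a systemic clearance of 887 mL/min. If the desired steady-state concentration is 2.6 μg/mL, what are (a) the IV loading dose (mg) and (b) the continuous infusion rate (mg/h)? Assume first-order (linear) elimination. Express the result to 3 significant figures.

Vd = 5.1 L/kg × 122 kg = 622.2 L
Loading: fill Vd to C_target → 622.2 L × 2.6 mg/L = 1618 mg
Convert clearance: 887 mL/min × 60 min/h ÷ 1000 mL/L = 53.22 L/h
Maintenance: replace elimination → rate = CL × Css = 53.22 × 2.6 = 138.4 mg/h

(a) 1620 mg; (b) 138 mg/h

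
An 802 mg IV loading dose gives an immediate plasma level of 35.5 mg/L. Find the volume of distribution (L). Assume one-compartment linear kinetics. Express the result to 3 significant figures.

Immediately after an IV bolus, C₀ = Dose / Vd, so Vd = Dose / C₀.
Vd = 802 / 35.5 = 22.59 L

22.6 L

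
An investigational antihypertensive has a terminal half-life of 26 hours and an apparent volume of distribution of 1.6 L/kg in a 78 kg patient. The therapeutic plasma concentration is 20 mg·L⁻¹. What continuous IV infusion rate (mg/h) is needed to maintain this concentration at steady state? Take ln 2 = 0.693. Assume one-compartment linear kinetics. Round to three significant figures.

66.5 mg/h

Vd(total) = 78 kg × 1.6 L/kg = 124.8 L
k = 0.693/26 = 0.02665 h⁻¹, so CL = k·Vd = 0.02665 × 124.8 = 3.326 L/h
Infusion rate = CL × Css = 3.326 × 20 = 66.52 mg/h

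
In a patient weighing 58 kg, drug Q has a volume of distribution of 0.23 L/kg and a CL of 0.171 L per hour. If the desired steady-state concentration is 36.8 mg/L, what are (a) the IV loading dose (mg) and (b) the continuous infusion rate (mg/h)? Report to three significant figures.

Total Vd = 0.23 × 58 = 13.34 L
Loading dose = Vd × C = 13.34 × 36.8 = 490.9 mg
Infusion rate = 0.1710 L/h × 36.8 mg/L = 6.293 mg/h

(a) 491 mg; (b) 6.29 mg/h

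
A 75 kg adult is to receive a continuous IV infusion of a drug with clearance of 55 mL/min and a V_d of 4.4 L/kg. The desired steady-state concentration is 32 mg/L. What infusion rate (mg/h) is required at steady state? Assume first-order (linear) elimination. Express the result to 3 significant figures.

106 mg/h

CL = 55 mL/min × 60/1000 = 3.300 L/h
Maintenance depends on clearance, not Vd — rate in must match rate out.
R₀ = 3.300 × 32 = 105.6 mg/h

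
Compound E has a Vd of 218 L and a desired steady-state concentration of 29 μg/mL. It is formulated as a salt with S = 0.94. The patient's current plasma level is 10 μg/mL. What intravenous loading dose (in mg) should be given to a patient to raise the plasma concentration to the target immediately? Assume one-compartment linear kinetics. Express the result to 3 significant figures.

4410 mg

Concentration deficit ΔC = 29 − 10 = 19.00 mg/L
LD = Vd × ΔC / S = 218.0 × 19.00 / 0.94 = 4406 mg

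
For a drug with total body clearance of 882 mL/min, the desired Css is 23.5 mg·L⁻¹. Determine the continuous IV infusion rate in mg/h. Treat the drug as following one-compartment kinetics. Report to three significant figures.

1240 mg/h

CL = 882 mL/min × 60/1000 = 52.92 L/h
R₀ = 52.92 × 23.5 = 1244 mg/h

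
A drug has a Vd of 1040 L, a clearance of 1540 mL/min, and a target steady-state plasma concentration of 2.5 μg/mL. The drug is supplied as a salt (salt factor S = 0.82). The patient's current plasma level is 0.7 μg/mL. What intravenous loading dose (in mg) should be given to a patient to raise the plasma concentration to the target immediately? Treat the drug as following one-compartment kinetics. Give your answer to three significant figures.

2280 mg

LD is governed by Vd — clearance does not enter the loading-dose calculation.
Concentration deficit ΔC = 2.5 − 0.7 = 1.800 mg/L
LD = Vd × ΔC / S = 1040 × 1.800 / 0.82 = 2283 mg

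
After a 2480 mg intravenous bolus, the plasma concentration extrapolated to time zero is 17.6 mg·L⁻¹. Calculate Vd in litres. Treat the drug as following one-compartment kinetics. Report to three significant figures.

Immediately after an IV bolus, C₀ = Dose / Vd, so Vd = Dose / C₀.
Vd = 2480 / 17.6 = 140.9 L

141 L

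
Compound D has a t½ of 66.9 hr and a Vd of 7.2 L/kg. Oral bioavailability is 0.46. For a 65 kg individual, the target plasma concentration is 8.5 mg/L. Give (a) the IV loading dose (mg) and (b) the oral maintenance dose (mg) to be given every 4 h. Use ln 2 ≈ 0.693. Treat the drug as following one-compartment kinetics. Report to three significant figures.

(a) 3980 mg; (b) 358 mg

Vd = 7.2 L/kg × 65 kg = 468.0 L
LD = Vd × C = 468.0 × 8.5 = 3978 mg
CL = 0.693 × Vd / t½ = 0.693 × 468.0 / 66.9 = 4.848 L/h
D = CL × Css × τ / F = 4.848 × 8.5 × 4 / 0.46 = 358.3 mg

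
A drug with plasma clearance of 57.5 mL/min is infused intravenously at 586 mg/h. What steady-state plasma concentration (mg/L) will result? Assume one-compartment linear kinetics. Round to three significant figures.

170 mg/L

CL = 57.5 mL/min = 57.5 × 0.06 = 3.450 L/h
Css = rate / CL = 586 / 3.450 = 169.9 mg/L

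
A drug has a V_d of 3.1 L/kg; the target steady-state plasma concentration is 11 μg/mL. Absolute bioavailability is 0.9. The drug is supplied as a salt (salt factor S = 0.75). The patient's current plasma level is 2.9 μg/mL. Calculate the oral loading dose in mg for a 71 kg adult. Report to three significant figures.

Vd(total) = 71 kg × 3.1 L/kg = 220.1 L
Concentration deficit ΔC = 11 − 2.9 = 8.100 mg/L
LD = Vd × ΔC / F / S = 220.1 × 8.100 / 0.9 / 0.75 = 2641 mg

2640 mg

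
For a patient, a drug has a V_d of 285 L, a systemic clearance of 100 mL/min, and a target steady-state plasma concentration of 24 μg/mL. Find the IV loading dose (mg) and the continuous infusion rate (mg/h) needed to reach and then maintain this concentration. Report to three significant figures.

(a) 6840 mg; (b) 144 mg/h

Loading: fill Vd to C_target → 285.0 L × 24 mg/L = 6840 mg
CL = 100 mL/min = 100 × 0.06 = 6.000 L/h
Maintenance infusion rate = CL × Css = 6.000 × 24 = 144.0 mg/h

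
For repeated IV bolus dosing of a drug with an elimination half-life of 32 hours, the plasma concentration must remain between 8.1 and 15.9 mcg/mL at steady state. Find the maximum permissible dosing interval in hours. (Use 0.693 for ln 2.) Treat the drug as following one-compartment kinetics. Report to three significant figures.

k = 0.693 / t½ = 0.693 / 32 = 0.02166 h⁻¹
Between IV bolus doses, concentration decays as C = C₀·e^(−kτ), so C_peak/C_trough = e^(kτ).
τ_max = ln(C_peak/C_trough) / k = ln(15.9/8.1) / 0.02166 = 0.6745 / 0.02166 = 31.14 h

31.1 h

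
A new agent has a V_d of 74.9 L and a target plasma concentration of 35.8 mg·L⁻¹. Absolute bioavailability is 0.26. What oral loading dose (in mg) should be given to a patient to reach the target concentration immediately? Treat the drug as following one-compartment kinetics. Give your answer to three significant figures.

The loading dose fills Vd to the target concentration.
LD = Vd × C / F = 74.90 × 35.80 / 0.26 = 10310 mg

10300 mg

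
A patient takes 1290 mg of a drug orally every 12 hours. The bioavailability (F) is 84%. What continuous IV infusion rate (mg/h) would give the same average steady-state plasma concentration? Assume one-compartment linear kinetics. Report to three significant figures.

Equivalent systemic input: infusion rate = F·D/τ.
Rate = 0.84 × 1290 / 12 = 90.30 mg/h

90.3 mg/h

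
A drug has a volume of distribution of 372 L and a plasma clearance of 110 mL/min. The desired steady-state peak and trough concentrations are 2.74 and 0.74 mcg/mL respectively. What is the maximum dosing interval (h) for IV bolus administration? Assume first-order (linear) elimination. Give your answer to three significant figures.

73.8 h

CL = 110 mL/min = 110 × 0.06 = 6.600 L/h
k = CL / Vd = 6.600 / 372.0 = 0.01774 h⁻¹
Between IV bolus doses, concentration decays as C = C₀·e^(−kτ), so C_peak/C_trough = e^(kτ).
τ_max = ln(C_peak/C_trough) / k = ln(2.74/0.74) / 0.01774 = 1.309 / 0.01774 = 73.79 h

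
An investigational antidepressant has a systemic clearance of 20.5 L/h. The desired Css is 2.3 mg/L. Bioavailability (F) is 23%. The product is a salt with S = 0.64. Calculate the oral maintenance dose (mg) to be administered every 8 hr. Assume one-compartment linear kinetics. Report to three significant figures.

D = CL × Css × τ / F / S = 20.50 × 2.3 × 8 / 0.23 / 0.64 = 2563 mg

2560 mg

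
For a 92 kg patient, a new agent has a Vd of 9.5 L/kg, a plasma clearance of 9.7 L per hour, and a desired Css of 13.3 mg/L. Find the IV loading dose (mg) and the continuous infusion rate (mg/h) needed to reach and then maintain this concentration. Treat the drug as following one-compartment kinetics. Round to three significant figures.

Vd(total) = 92 kg × 9.5 L/kg = 874.0 L
Loading: fill Vd to C_target → 874.0 L × 13.3 mg/L = 11620 mg
Maintenance: replace elimination → rate = CL × Css = 9.700 × 13.3 = 129.0 mg/h

(a) 11600 mg; (b) 129 mg/h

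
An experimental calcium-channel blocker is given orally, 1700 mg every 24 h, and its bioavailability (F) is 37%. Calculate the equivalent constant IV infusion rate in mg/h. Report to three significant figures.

26.2 mg/h

Equivalent systemic input: infusion rate = F·D/τ.
Rate = 0.37 × 1700 / 24 = 26.21 mg/h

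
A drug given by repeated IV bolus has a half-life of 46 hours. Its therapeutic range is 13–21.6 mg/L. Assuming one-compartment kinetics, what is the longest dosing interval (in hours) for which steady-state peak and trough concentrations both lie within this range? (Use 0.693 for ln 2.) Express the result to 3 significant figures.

33.7 h

k = 0.693 / t½ = 0.693 / 46 = 0.01507 h⁻¹
Between IV bolus doses, concentration decays as C = C₀·e^(−kτ), so C_peak/C_trough = e^(kτ).
τ_max = ln(C_peak/C_trough) / k = ln(21.6/13) / 0.01507 = 0.5077 / 0.01507 = 33.69 h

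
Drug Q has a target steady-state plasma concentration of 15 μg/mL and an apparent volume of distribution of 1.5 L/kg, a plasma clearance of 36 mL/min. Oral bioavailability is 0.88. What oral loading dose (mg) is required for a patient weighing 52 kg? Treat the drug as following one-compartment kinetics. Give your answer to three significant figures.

1330 mg

Vd = 1.5 L/kg × 52 kg = 78.00 L
LD = Vd × C / F = 78.00 × 15.00 / 0.88 = 1330 mg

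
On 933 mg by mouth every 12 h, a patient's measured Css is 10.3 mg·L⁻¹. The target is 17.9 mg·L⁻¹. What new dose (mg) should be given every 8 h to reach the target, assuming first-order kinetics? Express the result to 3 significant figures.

1080 mg

For first-order elimination, Css ∝ F·D/(CL·τ); F and CL are unchanged, so Css ∝ D/τ.
D₂ = D₁ × (Css,target / Css,current) × (τ₂/τ₁) = 933 × (17.9/10.3) × (8/12) = 1081 mg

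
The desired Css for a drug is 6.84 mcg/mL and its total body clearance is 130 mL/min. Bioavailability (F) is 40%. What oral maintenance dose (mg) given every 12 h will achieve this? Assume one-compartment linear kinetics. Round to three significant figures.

1600 mg

Convert clearance: 130 mL/min × 60 min/h ÷ 1000 mL/L = 7.800 L/h
At steady state, dose per interval replaces the amount cleared in that interval: F·D/τ = CL·Css.
D = CL × Css × τ / F = 7.800 × 6.84 × 12 / 0.4 = 1601 mg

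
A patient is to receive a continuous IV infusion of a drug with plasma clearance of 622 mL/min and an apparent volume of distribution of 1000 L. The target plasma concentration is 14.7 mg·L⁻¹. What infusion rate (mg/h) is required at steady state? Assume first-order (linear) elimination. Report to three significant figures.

549 mg/h

CL = 622 mL/min × 60/1000 = 37.32 L/h
Infusion rate = CL · Css = 37.32 L/h × 14.7 mg/L = 548.6 mg/h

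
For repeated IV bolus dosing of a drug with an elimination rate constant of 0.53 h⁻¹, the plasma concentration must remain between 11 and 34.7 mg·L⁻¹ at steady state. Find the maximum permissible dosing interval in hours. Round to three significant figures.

Between IV bolus doses, concentration decays as C = C₀·e^(−kτ), so C_peak/C_trough = e^(kτ).
τ_max = ln(C_peak/C_trough) / k = ln(34.7/11) / 0.5300 = 1.149 / 0.5300 = 2.168 h

2.17 h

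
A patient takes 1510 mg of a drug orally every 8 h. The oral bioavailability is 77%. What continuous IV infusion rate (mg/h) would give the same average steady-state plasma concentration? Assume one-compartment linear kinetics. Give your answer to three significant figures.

145 mg/h

Equivalent systemic input: infusion rate = F·D/τ.
Rate = 0.77 × 1510 / 8 = 145.3 mg/h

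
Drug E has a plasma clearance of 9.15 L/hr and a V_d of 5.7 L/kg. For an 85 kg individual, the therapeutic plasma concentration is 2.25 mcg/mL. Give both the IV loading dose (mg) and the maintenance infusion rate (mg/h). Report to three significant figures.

Vd(total) = 85 kg × 5.7 L/kg = 484.5 L
LD = Vd · C_target = 484.5 × 2.25 = 1090 mg
Infusion rate = 9.150 L/h × 2.25 mg/L = 20.59 mg/h

(a) 1090 mg; (b) 20.6 mg/h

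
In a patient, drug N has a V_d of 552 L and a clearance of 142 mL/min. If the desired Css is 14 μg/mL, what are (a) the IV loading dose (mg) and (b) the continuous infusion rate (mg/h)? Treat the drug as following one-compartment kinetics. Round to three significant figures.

(a) 7730 mg; (b) 119 mg/h

Loading dose = Vd × C = 552.0 × 14 = 7728 mg
CL = 142 mL/min × 60/1000 = 8.520 L/h
Infusion rate = 8.520 L/h × 14 mg/L = 119.3 mg/h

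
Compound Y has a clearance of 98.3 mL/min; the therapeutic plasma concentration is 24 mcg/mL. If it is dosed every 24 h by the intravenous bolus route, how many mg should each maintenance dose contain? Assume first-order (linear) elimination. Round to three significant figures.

Convert clearance: 98.3 mL/min × 60 min/h ÷ 1000 mL/L = 5.898 L/h
D = CL × Css × τ = 5.898 × 24 × 24 = 3397 mg

3400 mg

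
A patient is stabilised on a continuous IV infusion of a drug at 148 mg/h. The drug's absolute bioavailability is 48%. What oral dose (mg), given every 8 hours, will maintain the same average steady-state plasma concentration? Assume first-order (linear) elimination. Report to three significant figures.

2470 mg

To maintain the same Css, the systemic dosing rate must be unchanged: F·D/τ = infusion rate.
D = rate × τ / F = 148 × 8 / 0.48 = 2467 mg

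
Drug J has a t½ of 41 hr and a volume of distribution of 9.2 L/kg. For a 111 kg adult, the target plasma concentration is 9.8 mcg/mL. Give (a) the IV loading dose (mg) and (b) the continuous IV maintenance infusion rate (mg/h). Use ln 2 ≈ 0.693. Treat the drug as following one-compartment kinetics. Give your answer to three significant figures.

(a) 10000 mg; (b) 169 mg/h

Vd = 9.2 L/kg × 111 kg = 1021 L
LD = Vd × C = 1021 × 9.8 = 10010 mg
CL = 0.693 × Vd / t½ = 0.693 × 1021 / 41 = 17.26 L/h
Infusion rate = CL × Css = 17.26 × 9.8 = 169.1 mg/h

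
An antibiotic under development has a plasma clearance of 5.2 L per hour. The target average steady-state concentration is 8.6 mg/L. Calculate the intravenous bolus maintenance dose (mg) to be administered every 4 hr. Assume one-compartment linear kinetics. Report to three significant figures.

179 mg

D = CL × Css × τ = 5.200 × 8.6 × 4 = 178.9 mg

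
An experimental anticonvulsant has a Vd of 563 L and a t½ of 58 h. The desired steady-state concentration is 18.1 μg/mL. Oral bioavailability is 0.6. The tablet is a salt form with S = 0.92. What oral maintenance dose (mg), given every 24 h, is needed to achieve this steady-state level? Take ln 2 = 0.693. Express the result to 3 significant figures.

5290 mg

CL = ln 2 · Vd / t½ = 0.693 × 563.0 / 58 = 6.727 L/h
D = CL × Css × τ / F / S = 6.727 × 18.1 × 24 / 0.6 / 0.92 = 5294 mg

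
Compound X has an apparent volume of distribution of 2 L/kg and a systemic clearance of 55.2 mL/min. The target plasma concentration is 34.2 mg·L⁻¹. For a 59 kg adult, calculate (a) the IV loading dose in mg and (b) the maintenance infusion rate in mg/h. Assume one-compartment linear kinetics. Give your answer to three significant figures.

(a) 4040 mg; (b) 113 mg/h

Vd(total) = 59 kg × 2 L/kg = 118.0 L
Loading: fill Vd to C_target → 118.0 L × 34.2 mg/L = 4036 mg
CL = 55.2 mL/min = 55.2 × 0.06 = 3.312 L/h
Infusion rate = 3.312 L/h × 34.2 mg/L = 113.3 mg/h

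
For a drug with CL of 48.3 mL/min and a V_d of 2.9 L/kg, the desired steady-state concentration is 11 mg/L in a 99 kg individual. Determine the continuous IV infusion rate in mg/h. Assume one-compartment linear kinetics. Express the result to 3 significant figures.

31.9 mg/h

Convert clearance: 48.3 mL/min × 60 min/h ÷ 1000 mL/L = 2.898 L/h
At steady state, infusion rate equals elimination rate: rate in = CL × Css.
Rate = CL × Css = 2.898 × 11 = 31.88 mg/h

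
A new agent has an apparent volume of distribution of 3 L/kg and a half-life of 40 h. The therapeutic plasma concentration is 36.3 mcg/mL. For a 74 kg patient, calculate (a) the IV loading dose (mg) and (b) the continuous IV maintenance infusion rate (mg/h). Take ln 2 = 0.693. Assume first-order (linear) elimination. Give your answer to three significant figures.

Vd = 3 L/kg × 74 kg = 222.0 L
LD = Vd × C = 222.0 × 36.3 = 8059 mg
CL = 0.693 × Vd / t½ = 0.693 × 222.0 / 40 = 3.846 L/h
Infusion rate = CL × Css = 3.846 × 36.3 = 139.6 mg/h

(a) 8060 mg; (b) 140 mg/h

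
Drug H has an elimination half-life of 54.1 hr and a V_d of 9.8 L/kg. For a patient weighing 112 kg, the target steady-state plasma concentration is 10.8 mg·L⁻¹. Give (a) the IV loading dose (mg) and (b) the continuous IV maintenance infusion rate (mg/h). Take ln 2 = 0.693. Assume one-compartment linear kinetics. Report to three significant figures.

(a) 11900 mg; (b) 152 mg/h

Total Vd = 9.8 × 112 = 1098 L
LD = Vd × C = 1098 × 10.8 = 11860 mg
CL = 0.693 × Vd / t½ = 0.693 × 1098 / 54.1 = 14.06 L/h
Infusion rate = CL × Css = 14.06 × 10.8 = 151.8 mg/h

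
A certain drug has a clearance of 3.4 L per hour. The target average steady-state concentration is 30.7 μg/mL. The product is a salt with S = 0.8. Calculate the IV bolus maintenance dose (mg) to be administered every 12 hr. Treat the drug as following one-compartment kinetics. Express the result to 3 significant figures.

1570 mg

D = CL × Css × τ / S = 3.400 × 30.7 × 12 / 0.8 = 1566 mg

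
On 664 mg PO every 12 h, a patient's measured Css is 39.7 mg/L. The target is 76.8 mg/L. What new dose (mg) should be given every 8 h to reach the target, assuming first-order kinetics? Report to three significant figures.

For first-order elimination, Css ∝ F·D/(CL·τ); F and CL are unchanged, so Css ∝ D/τ.
D₂ = D₁ × (Css,target / Css,current) × (τ₂/τ₁) = 664 × (76.8/39.7) × (8/12) = 856.3 mg

856 mg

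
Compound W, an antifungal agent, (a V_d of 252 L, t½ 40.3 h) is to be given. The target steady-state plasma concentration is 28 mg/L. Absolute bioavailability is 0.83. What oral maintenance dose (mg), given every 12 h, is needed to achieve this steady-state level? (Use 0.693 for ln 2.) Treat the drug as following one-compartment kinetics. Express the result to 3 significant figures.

CL = 0.693 × Vd / t½ = 0.693 × 252.0 / 40.3 = 4.333 L/h
D = CL × Css × τ / F = 4.333 × 28 × 12 / 0.83 = 1754 mg

1750 mg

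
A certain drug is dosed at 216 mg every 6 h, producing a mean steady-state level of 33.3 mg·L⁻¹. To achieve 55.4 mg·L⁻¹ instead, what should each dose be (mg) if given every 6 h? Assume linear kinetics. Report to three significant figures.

For first-order elimination, Css ∝ F·D/(CL·τ); F and CL are unchanged, so Css ∝ D/τ.
D₂ = D₁ × (Css,target / Css,current) = 216 × 55.4/33.3 = 359.4 mg

359 mg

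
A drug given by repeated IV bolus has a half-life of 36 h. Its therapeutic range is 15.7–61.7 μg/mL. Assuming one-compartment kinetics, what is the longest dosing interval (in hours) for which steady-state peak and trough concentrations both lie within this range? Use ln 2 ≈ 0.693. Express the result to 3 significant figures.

k = 0.693 / t½ = 0.693 / 36 = 0.01925 h⁻¹
Between IV bolus doses, concentration decays as C = C₀·e^(−kτ), so C_peak/C_trough = e^(kτ).
τ_max = ln(C_peak/C_trough) / k = ln(61.7/15.7) / 0.01925 = 1.369 / 0.01925 = 71.12 h

71.1 h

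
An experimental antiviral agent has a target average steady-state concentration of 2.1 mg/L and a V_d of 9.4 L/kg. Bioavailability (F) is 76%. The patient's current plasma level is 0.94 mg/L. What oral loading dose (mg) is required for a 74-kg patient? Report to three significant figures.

Vd = 9.4 L/kg × 74 kg = 695.6 L
Concentration deficit ΔC = 2.1 − 0.94 = 1.160 mg/L
LD = Vd × ΔC / F = 695.6 × 1.160 / 0.76 = 1062 mg

1060 mg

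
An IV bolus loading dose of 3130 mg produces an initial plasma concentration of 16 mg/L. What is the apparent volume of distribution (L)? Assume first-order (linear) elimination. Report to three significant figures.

Immediately after an IV bolus, C₀ = Dose / Vd, so Vd = Dose / C₀.
Vd = 3130 / 16 = 195.6 L

196 L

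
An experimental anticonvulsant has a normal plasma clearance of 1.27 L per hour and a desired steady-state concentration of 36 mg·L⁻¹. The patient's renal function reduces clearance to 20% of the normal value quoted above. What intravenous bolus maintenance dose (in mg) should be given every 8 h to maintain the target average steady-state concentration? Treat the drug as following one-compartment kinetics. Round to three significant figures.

73.2 mg

Patient clearance = 0.2 × 1.270 = 0.2540 L/h
D = CL × Css × τ = 0.2540 × 36 × 8 = 73.15 mg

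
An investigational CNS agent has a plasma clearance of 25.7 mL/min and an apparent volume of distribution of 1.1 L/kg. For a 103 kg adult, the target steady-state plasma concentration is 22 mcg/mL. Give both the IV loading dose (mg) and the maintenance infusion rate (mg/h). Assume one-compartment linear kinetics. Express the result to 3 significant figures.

Vd(total) = 103 kg × 1.1 L/kg = 113.3 L
LD = Vd · C_target = 113.3 × 22 = 2493 mg
CL = 25.7 mL/min × 60/1000 = 1.542 L/h
Infusion rate = 1.542 L/h × 22 mg/L = 33.92 mg/h

(a) 2490 mg; (b) 33.9 mg/h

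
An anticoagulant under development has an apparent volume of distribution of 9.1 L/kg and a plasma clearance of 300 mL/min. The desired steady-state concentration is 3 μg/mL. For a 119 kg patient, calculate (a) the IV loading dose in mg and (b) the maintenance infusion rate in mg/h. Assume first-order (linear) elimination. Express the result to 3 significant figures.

(a) 3250 mg; (b) 54.0 mg/h

Total Vd = 9.1 × 119 = 1083 L
LD = Vd · C_target = 1083 × 3 = 3249 mg
CL = 300 mL/min × 60/1000 = 18.00 L/h
Maintenance infusion rate = CL × Css = 18.00 × 3 = 54.00 mg/h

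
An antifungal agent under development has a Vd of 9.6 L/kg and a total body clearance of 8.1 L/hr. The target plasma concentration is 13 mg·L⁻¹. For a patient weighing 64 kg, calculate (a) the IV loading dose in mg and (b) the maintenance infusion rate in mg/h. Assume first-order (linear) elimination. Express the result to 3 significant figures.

Vd(total) = 64 kg × 9.6 L/kg = 614.4 L
LD = Vd · C_target = 614.4 × 13 = 7987 mg
Maintenance infusion rate = CL × Css = 8.100 × 13 = 105.3 mg/h

(a) 7990 mg; (b) 105 mg/h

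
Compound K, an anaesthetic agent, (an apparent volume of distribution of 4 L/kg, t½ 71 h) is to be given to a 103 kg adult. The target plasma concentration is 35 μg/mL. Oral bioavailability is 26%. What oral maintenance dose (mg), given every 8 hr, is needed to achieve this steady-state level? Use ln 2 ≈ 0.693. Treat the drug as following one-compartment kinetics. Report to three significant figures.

4330 mg

Total Vd = 4 × 103 = 412.0 L
CL = 0.693 × Vd / t½ = 0.693 × 412.0 / 71 = 4.021 L/h
D = CL × Css × τ / F = 4.021 × 35 × 8 / 0.26 = 4330 mg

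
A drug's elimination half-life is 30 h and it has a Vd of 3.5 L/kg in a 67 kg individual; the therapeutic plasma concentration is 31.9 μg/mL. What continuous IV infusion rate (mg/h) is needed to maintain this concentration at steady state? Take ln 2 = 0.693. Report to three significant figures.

Vd = 3.5 L/kg × 67 kg = 234.5 L
CL = ln 2 · Vd / t½ = 0.693 × 234.5 / 30 = 5.417 L/h
Infusion rate = CL × Css = 5.417 × 31.9 = 172.8 mg/h

173 mg/h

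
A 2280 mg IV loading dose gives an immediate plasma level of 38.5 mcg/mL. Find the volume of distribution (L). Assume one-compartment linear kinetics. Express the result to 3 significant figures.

59.2 L

Immediately after an IV bolus, C₀ = Dose / Vd, so Vd = Dose / C₀.
Vd = 2280 / 38.5 = 59.22 L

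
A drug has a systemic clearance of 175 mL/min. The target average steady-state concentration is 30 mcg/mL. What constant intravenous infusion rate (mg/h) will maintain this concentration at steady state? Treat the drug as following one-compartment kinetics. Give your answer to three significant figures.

315 mg/h

Convert clearance: 175 mL/min × 60 min/h ÷ 1000 mL/L = 10.50 L/h
R₀ = 10.50 × 30 = 315.0 mg/h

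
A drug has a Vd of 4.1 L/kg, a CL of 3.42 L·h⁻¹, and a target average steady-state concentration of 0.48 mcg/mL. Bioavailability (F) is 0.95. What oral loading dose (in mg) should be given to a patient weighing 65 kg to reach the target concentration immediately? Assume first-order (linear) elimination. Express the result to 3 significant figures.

135 mg

Vd = 4.1 L/kg × 65 kg = 266.5 L
Loading dose depends on Vd (not clearance): it fills the distribution volume.
LD = Vd × C / F = 266.5 × 0.4800 / 0.95 = 134.7 mg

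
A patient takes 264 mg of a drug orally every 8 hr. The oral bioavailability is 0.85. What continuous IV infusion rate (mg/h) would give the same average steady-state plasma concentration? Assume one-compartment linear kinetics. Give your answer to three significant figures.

28.1 mg/h

Equivalent systemic input: infusion rate = F·D/τ.
Rate = 0.85 × 264 / 8 = 28.05 mg/h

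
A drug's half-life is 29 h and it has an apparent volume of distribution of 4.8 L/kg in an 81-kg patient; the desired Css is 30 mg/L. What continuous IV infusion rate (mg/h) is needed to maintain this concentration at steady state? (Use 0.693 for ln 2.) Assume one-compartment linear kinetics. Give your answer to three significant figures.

Vd(total) = 81 kg × 4.8 L/kg = 388.8 L
CL = ln 2 · Vd / t½ = 0.693 × 388.8 / 29 = 9.291 L/h
Infusion rate = CL × Css = 9.291 × 30 = 278.7 mg/h

279 mg/h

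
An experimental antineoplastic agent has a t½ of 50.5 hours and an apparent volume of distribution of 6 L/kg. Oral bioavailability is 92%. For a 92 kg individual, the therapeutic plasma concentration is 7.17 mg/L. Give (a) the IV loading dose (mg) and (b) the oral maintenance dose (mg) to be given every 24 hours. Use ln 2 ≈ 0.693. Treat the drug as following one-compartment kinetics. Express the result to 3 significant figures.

Vd(total) = 92 kg × 6 L/kg = 552.0 L
LD = Vd × C = 552.0 × 7.17 = 3958 mg
CL = 0.693 × Vd / t½ = 0.693 × 552.0 / 50.5 = 7.575 L/h
D = CL × Css × τ / F = 7.575 × 7.17 × 24 / 0.92 = 1417 mg

(a) 3960 mg; (b) 1420 mg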